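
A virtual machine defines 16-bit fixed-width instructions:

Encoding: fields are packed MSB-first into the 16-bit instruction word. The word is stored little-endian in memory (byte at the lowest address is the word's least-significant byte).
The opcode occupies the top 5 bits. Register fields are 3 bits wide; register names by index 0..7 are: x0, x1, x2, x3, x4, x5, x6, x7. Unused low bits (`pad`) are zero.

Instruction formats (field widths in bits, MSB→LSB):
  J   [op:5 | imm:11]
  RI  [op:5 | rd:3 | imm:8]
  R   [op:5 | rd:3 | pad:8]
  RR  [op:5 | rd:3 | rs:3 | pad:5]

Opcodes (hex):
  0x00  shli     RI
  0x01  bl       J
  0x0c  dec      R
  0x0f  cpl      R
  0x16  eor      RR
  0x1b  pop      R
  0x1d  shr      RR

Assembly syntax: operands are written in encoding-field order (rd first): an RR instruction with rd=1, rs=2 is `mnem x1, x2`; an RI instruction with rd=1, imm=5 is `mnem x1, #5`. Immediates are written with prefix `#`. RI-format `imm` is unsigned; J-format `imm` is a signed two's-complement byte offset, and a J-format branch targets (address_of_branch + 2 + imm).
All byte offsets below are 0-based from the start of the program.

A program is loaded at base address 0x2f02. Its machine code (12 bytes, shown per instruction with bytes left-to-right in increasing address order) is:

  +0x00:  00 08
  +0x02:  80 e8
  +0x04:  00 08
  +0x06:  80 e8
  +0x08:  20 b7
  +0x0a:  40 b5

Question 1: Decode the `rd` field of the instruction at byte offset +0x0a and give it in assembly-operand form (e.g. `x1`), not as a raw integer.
x5

off 0x0a: read 40 b5 as little → 0xb540
  opcode bits[15:11]=0x16: eor/RR
  [10:8] rd=5 = x5
  [7:5] rs=2 = x2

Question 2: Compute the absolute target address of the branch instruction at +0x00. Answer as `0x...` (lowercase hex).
0x2f04

[00] 00 08 → 0x0800
  top 5b → 0x1 → bl [J]
  imm@[10:0]=0x0 ⇒ #0
  target = base 0x2f02 + off 0x00 + 2 + imm 0 = 0x2f04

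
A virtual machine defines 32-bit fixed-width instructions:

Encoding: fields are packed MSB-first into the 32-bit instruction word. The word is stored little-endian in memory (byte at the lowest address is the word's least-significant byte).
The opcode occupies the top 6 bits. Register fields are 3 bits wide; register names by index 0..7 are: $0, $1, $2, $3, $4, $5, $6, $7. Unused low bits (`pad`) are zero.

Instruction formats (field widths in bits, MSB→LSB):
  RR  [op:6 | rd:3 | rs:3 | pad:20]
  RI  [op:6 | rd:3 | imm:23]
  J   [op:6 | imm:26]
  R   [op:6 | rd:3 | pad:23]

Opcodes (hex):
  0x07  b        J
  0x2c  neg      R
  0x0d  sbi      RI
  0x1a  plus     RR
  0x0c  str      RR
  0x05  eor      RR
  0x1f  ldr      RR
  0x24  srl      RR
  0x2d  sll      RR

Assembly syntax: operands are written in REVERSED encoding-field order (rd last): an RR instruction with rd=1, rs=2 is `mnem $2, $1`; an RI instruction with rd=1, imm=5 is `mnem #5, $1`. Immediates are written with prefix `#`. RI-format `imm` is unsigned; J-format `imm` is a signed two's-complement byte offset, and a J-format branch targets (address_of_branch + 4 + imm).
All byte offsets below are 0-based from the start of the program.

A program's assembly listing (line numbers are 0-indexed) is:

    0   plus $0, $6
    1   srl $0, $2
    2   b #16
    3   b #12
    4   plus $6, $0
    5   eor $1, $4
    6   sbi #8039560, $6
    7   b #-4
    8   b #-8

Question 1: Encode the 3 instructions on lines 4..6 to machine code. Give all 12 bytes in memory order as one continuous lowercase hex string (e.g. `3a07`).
4. plus fields op=0x1a:6|rd=0:3|rs=6:3|pad=0:20 → word 68600000h → 00 00 60 68
5. eor fields op=0x5:6|rd=4:3|rs=1:3|pad=0:20 → word 16100000h → 00 00 10 16
6. sbi fields op=0xd:6|rd=6:3|imm=8039560:23 → word 377aac88h → 88 ac 7a 37

000060680000101688ac7a37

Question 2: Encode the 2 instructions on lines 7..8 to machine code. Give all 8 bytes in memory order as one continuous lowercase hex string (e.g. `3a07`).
fcffff1ff8ffff1f

7. b fields op=0x7:6|imm=-4:26 → word 1ffffffch → fc ff ff 1f
8. b fields op=0x7:6|imm=-8:26 → word 1ffffff8h → f8 ff ff 1f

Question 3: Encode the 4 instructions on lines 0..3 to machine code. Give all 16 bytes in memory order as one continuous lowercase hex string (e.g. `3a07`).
0000006b000000911000001c0c00001c

line 0 (plus): pack op=0x1a:6|rd=6:3|rs=0:3|pad=0:20 = 0x6b000000; little→ 00 00 00 6b
line 1 (srl): pack op=0x24:6|rd=2:3|rs=0:3|pad=0:20 = 0x91000000; little→ 00 00 00 91
line 2 (b): pack op=0x7:6|imm=16:26 = 0x1c000010; little→ 10 00 00 1c
line 3 (b): pack op=0x7:6|imm=12:26 = 0x1c00000c; little→ 0c 00 00 1c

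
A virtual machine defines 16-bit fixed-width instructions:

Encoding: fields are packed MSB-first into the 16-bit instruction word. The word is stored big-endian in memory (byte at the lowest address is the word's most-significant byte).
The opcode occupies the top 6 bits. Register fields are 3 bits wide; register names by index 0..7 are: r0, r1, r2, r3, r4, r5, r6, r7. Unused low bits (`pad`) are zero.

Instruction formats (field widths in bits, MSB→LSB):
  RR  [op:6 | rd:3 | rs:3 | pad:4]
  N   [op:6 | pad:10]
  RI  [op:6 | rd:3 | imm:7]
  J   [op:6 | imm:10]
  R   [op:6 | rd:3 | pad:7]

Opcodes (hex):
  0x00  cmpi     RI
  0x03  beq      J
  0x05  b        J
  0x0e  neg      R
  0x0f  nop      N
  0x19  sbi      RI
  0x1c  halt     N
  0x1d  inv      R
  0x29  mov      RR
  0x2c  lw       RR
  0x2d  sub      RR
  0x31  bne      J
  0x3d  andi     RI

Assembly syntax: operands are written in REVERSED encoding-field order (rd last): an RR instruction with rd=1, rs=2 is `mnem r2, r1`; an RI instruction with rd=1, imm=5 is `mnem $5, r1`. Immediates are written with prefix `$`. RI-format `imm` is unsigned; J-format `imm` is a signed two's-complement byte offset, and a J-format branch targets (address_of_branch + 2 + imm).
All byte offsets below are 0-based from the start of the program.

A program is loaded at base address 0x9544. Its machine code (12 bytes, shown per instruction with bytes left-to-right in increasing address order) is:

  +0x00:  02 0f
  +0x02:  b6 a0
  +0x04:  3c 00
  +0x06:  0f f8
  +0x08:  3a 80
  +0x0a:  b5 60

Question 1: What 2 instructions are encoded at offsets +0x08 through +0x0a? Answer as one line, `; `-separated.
neg r5; sub r6, r2

off 0x08: read 3a 80 as big → 0x3a80
  top 6b → 0xe → neg [R]
  rd@[9:7]=0x5 ⇒ r5
off 0x0a: read b5 60 as big → 0xb560
  top 6b → 0x2d → sub [RR]
  rd@[9:7]=0x2 ⇒ r2
  rs@[6:4]=0x6 ⇒ r6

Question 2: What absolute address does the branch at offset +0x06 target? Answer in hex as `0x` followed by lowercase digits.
[06] 0f f8 → 0x0ff8
  op=0x0ff8>>10=0x3 ⇒ beq (J)
  imm@[9:0]=0x3f8 (s10→-8) ⇒ $-8
  target = base 0x9544 + off 0x06 + 2 + imm -8 = 0x9544

0x9544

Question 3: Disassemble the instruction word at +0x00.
cmpi $15, r4

+0x00: 02 0f ⇒ word 0x020f (big)
  top 6b → 0x0 → cmpi [RI]
  [9:7] rd=4 = r4
  [6:0] imm=15 = $15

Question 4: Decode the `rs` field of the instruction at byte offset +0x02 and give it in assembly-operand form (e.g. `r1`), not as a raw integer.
r2

[02] b6 a0 → 0xb6a0
  op=0xb6a0>>10=0x2d ⇒ sub (RR)
  rd@[9:7]=0x5 ⇒ r5
  rs@[6:4]=0x2 ⇒ r2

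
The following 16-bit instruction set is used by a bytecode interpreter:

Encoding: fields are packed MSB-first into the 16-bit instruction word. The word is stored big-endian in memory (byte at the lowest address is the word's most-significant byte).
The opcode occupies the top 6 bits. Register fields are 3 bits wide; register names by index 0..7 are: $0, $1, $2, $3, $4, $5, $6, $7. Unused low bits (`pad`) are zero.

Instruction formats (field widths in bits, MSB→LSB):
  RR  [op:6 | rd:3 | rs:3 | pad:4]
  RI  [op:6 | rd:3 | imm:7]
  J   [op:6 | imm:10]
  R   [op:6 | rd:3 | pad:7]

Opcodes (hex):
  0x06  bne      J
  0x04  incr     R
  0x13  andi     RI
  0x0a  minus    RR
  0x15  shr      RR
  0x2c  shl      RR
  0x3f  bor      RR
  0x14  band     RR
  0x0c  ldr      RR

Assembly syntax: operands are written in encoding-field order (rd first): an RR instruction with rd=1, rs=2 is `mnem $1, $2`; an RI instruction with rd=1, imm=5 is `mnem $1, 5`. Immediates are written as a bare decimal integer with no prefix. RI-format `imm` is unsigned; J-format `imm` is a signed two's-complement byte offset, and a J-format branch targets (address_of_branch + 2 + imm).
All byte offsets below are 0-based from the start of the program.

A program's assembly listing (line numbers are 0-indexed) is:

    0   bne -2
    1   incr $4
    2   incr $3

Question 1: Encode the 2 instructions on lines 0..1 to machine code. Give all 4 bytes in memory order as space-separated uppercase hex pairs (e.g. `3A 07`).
0. bne fields op=0x6:6|imm=-2:10 → word 1bfeh → 1b fe
1. incr fields op=0x4:6|rd=4:3|pad=0:7 → word 1200h → 12 00

1B FE 12 00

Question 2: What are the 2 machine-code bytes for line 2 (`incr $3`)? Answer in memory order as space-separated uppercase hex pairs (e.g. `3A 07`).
11 80

2. incr fields op=0x4:6|rd=3:3|pad=0:7 → word 1180h → 11 80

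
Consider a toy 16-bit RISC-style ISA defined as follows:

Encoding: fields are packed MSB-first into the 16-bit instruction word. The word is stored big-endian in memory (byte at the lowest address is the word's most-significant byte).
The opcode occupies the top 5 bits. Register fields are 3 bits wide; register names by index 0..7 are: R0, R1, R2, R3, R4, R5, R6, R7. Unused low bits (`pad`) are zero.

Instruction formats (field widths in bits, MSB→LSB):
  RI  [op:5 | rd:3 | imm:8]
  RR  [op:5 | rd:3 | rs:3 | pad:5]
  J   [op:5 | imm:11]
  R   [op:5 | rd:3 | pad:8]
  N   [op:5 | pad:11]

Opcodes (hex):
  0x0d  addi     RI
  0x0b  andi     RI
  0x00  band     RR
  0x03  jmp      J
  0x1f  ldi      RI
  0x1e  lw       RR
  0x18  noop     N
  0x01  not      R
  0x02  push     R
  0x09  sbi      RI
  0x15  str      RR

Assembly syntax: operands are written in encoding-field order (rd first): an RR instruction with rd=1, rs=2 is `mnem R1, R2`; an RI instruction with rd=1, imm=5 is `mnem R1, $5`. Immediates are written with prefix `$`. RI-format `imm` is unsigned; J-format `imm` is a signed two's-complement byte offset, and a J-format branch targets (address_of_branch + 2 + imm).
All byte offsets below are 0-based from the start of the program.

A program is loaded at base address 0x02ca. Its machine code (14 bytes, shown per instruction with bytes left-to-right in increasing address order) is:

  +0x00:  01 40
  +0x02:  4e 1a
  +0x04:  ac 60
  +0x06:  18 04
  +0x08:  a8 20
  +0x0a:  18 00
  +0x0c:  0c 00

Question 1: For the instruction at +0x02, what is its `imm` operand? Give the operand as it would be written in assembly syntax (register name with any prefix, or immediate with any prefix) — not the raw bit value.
$26

[02] 4e 1a → 0x4e1a
  opcode bits[15:11]=0x9: sbi/RI
  [10:8] rd=6 = R6
  [7:0] imm=26 = $26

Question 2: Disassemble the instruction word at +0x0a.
jmp $0

off 0x0a: read 18 00 as big → 0x1800
  op=0x1800>>11=0x3 ⇒ jmp (J)
  imm: (w>>0)&0x7ff=0x0 → $0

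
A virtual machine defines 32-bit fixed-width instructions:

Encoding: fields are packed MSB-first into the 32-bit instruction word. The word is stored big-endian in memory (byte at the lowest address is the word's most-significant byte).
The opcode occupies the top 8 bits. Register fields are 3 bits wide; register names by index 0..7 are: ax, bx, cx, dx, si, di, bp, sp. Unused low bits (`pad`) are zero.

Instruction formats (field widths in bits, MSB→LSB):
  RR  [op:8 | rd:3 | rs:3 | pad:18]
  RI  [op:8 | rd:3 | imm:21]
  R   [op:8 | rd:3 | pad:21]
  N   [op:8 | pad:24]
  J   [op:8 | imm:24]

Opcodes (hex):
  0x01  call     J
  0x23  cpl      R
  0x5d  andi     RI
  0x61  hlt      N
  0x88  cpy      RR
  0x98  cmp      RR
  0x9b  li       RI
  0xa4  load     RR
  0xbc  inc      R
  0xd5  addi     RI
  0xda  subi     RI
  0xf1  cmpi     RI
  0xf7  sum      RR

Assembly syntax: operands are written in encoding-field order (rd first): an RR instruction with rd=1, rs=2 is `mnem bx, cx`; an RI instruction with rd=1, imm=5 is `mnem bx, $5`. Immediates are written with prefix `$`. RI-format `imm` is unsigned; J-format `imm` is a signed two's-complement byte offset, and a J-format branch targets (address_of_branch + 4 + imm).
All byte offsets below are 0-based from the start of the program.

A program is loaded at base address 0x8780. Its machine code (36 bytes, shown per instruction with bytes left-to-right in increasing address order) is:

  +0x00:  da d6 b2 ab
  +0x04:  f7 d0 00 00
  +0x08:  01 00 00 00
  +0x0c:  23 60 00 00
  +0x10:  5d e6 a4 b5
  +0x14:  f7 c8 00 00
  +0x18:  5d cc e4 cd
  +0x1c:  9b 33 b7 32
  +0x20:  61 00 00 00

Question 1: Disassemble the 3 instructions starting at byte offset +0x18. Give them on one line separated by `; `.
off 0x18: read 5d cc e4 cd as big → 0x5dcce4cd
  opcode bits[31:24]=0x5d: andi/RI
  rd: (w>>21)&0x7=0x6 → bp
  imm: (w>>0)&0x1fffff=0xce4cd → $845005
off 0x1c: read 9b 33 b7 32 as big → 0x9b33b732
  opcode bits[31:24]=0x9b: li/RI
  rd: (w>>21)&0x7=0x1 → bx
  imm: (w>>0)&0x1fffff=0x13b732 → $1292082
off 0x20: read 61 00 00 00 as big → 0x61000000
  opcode bits[31:24]=0x61: hlt/N

andi bp, $845005; li bx, $1292082; hlt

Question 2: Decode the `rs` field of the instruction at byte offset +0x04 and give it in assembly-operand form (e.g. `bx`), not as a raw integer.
[04] f7 d0 00 00 → 0xf7d00000
  top 8b → 0xf7 → sum [RR]
  [23:21] rd=6 = bp
  [20:18] rs=4 = si

si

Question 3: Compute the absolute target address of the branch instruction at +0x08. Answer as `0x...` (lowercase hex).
@+08  big-endian(01 00 00 00) = 0x01000000
  opcode bits[31:24]=0x1: call/J
  imm@[23:0]=0x0 ⇒ $0
  target = base 0x8780 + off 0x08 + 4 + imm 0 = 0x878c

0x878c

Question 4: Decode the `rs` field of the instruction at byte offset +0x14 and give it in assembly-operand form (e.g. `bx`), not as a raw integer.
cx

@+14  big-endian(f7 c8 00 00) = 0xf7c80000
  op=0xf7c80000>>24=0xf7 ⇒ sum (RR)
  rd@[23:21]=0x6 ⇒ bp
  rs@[20:18]=0x2 ⇒ cx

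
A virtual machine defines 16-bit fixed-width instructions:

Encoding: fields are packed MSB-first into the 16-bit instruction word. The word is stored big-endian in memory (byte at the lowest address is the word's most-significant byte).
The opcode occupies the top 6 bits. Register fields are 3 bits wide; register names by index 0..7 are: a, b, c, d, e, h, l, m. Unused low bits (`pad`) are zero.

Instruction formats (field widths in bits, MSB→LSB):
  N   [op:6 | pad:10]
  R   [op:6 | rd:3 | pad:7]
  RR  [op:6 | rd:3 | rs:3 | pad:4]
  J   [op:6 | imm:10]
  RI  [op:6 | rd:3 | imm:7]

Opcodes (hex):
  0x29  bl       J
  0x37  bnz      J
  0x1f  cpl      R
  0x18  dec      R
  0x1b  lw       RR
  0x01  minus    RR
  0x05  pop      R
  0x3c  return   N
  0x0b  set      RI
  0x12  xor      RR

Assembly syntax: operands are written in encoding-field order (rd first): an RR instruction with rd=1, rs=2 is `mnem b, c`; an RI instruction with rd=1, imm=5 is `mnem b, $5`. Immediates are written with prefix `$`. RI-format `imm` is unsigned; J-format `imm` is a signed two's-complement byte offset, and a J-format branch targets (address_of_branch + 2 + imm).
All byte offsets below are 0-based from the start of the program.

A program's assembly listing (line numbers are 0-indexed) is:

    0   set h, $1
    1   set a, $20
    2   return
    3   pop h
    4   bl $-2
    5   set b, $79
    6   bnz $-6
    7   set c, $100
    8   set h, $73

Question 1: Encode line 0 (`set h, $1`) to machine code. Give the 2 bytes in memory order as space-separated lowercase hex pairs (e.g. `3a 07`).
2e 81

L0: set op=0xb:6|rd=5:3|imm=1:7 ⇒ 0x2e81 ⇒ big 2e 81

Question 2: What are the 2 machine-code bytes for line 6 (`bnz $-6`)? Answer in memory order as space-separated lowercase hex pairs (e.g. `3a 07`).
L6: bnz op=0x37:6|imm=-6:10 ⇒ 0xdffa ⇒ big df fa

df fa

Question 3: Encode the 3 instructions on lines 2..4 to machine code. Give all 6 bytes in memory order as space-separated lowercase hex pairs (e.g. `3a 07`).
f0 00 16 80 a7 fe

2. return fields op=0x3c:6|pad=0:10 → word f000h → f0 00
3. pop fields op=0x5:6|rd=5:3|pad=0:7 → word 1680h → 16 80
4. bl fields op=0x29:6|imm=-2:10 → word a7feh → a7 fe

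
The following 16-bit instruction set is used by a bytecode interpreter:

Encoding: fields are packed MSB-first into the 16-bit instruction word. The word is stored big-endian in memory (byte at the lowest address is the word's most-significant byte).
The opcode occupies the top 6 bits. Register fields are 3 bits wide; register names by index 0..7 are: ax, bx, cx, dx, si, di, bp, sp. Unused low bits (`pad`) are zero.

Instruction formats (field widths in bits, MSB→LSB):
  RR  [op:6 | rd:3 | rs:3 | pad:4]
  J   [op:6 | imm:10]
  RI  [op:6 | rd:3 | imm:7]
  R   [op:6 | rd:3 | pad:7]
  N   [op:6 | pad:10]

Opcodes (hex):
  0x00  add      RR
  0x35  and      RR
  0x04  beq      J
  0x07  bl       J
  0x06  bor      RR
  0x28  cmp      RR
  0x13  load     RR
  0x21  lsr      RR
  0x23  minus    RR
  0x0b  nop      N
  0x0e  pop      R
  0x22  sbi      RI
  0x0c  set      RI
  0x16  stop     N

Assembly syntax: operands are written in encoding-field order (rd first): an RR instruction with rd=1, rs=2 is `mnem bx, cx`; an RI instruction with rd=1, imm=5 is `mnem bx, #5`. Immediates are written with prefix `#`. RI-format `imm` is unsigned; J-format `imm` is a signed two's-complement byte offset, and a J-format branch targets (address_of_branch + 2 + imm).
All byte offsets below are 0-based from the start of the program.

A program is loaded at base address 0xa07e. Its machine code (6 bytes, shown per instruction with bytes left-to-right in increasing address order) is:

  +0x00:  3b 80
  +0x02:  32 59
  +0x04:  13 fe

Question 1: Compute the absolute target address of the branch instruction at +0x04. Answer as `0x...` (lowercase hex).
0xa082

[04] 13 fe → 0x13fe
  top 6b → 0x4 → beq [J]
  [9:0] imm=1022 (s10→-2) = #-2
  target = base 0xa07e + off 0x04 + 2 + imm -2 = 0xa082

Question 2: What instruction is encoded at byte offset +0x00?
pop sp

off 0x00: read 3b 80 as big → 0x3b80
  op=0x3b80>>10=0xe ⇒ pop (R)
  [9:7] rd=7 = sp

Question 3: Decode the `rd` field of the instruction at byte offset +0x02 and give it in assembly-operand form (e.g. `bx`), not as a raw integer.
[02] 32 59 → 0x3259
  op=0x3259>>10=0xc ⇒ set (RI)
  rd: (w>>7)&0x7=0x4 → si
  imm: (w>>0)&0x7f=0x59 → #89

si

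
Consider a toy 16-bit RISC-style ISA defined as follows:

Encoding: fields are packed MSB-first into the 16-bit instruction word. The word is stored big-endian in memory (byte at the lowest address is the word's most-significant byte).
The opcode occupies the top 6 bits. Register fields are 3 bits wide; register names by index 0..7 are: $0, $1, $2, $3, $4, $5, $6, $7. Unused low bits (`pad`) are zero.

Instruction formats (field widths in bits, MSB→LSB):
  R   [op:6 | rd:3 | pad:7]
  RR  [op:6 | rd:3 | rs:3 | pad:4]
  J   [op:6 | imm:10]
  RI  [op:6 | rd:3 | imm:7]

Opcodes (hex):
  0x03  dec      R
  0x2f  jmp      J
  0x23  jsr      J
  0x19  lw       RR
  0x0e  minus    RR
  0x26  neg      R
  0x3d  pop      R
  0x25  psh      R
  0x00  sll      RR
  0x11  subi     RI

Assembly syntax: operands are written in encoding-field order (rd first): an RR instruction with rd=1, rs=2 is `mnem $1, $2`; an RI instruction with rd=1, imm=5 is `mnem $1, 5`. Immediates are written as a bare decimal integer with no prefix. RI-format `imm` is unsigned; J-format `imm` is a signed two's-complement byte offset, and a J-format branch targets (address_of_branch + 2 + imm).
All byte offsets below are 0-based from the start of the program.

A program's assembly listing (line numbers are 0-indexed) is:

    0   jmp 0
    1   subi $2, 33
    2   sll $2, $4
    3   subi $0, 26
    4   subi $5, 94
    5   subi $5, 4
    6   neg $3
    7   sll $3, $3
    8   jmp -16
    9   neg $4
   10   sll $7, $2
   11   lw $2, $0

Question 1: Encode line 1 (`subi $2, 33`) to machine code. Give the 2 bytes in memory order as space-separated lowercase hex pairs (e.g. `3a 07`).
45 21

L1: subi op=0x11:6|rd=2:3|imm=33:7 ⇒ 0x4521 ⇒ big 45 21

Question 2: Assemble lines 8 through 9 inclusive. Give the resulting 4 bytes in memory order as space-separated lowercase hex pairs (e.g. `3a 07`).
bf f0 9a 00

line 8 (jmp): pack op=0x2f:6|imm=-16:10 = 0xbff0; big→ bf f0
line 9 (neg): pack op=0x26:6|rd=4:3|pad=0:7 = 0x9a00; big→ 9a 00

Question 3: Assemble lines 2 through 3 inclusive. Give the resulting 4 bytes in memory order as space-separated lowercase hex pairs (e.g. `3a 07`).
2. sll fields op=0x0:6|rd=2:3|rs=4:3|pad=0:4 → word 0140h → 01 40
3. subi fields op=0x11:6|rd=0:3|imm=26:7 → word 441ah → 44 1a

01 40 44 1a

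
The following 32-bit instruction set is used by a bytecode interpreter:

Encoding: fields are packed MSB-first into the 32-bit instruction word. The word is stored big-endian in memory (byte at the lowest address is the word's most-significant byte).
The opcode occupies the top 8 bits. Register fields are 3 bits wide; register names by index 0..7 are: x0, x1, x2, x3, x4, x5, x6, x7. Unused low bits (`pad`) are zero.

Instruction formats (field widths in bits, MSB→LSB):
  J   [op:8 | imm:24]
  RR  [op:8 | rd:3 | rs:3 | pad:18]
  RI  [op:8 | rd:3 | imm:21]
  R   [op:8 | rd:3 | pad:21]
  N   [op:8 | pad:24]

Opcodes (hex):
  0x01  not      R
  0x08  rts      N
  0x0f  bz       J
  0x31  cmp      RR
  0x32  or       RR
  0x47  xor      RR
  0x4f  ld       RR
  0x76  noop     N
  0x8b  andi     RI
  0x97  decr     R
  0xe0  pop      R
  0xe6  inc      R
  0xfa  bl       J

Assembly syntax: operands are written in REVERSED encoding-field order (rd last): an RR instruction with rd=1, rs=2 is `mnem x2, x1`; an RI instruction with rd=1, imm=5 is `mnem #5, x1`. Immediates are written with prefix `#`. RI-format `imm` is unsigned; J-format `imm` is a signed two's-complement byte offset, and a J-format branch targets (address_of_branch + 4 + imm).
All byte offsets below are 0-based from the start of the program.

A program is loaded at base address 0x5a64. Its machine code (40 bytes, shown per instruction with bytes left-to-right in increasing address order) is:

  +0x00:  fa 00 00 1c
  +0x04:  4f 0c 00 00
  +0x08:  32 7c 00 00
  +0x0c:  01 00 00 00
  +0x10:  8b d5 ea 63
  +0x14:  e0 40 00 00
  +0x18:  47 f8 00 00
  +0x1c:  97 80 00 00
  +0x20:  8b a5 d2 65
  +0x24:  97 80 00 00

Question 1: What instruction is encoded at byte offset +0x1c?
decr x4

@+1c  big-endian(97 80 00 00) = 0x97800000
  op=0x97800000>>24=0x97 ⇒ decr (R)
  rd@[23:21]=0x4 ⇒ x4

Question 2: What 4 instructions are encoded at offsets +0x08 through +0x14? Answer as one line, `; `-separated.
+0x08: 32 7c 00 00 ⇒ word 0x327c0000 (big)
  top 8b → 0x32 → or [RR]
  [23:21] rd=3 = x3
  [20:18] rs=7 = x7
+0x0c: 01 00 00 00 ⇒ word 0x01000000 (big)
  top 8b → 0x1 → not [R]
  [23:21] rd=0 = x0
+0x10: 8b d5 ea 63 ⇒ word 0x8bd5ea63 (big)
  top 8b → 0x8b → andi [RI]
  [23:21] rd=6 = x6
  [20:0] imm=1436259 = #1436259
+0x14: e0 40 00 00 ⇒ word 0xe0400000 (big)
  top 8b → 0xe0 → pop [R]
  [23:21] rd=2 = x2

or x7, x3; not x0; andi #1436259, x6; pop x2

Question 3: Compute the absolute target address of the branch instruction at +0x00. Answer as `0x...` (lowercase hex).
@+00  big-endian(fa 00 00 1c) = 0xfa00001c
  top 8b → 0xfa → bl [J]
  imm: (w>>0)&0xffffff=0x1c → #28
  target = base 0x5a64 + off 0x00 + 4 + imm 28 = 0x5a84

0x5a84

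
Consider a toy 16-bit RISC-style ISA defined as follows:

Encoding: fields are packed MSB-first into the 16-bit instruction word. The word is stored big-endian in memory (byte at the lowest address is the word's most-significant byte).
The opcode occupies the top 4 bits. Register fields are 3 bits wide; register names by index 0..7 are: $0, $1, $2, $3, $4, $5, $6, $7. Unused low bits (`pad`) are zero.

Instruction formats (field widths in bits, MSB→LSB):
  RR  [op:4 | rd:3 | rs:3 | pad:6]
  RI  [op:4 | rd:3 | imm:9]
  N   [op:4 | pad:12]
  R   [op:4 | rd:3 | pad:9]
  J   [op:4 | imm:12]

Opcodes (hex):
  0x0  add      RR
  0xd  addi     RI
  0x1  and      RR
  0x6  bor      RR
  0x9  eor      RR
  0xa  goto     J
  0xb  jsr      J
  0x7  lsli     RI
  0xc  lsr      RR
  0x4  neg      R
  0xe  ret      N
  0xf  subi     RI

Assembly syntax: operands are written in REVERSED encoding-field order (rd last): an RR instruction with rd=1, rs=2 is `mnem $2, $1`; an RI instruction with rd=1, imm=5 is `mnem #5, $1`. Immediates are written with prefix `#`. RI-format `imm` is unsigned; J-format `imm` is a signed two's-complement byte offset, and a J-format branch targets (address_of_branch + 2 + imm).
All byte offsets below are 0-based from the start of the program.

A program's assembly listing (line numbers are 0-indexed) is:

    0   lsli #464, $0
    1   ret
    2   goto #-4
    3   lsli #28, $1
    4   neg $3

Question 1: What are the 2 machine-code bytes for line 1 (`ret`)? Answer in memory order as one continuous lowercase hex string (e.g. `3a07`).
e000

line 1 (ret): pack op=0xe:4|pad=0:12 = 0xe000; big→ e0 00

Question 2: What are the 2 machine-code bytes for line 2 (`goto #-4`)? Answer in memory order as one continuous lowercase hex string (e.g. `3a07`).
affc

L2: goto op=0xa:4|imm=-4:12 ⇒ 0xaffc ⇒ big af fc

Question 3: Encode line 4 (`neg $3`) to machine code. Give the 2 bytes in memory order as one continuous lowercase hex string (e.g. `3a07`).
4600

4. neg fields op=0x4:4|rd=3:3|pad=0:9 → word 4600h → 46 00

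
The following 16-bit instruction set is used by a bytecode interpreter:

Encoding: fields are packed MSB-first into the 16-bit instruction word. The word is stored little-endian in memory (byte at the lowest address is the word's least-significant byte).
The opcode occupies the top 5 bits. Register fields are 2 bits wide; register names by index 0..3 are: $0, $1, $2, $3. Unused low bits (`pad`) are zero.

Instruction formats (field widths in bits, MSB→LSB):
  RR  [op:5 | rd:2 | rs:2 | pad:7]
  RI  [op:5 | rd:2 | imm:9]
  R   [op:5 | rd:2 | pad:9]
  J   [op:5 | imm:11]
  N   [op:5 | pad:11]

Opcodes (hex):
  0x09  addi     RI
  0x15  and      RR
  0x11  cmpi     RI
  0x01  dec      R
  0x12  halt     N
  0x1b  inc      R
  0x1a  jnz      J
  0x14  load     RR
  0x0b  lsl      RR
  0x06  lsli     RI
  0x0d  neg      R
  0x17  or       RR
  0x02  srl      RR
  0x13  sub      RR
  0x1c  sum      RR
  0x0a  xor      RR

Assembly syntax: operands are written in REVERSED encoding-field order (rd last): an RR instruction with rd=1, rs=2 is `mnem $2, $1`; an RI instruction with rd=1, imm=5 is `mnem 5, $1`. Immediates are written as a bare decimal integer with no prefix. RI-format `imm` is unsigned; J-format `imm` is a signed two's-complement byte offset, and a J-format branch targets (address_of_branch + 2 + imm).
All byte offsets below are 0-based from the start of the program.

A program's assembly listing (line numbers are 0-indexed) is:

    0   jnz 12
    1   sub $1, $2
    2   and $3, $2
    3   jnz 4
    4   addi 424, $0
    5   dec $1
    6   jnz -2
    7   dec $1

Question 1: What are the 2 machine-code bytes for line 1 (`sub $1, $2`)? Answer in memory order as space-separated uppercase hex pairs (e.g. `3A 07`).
L1: sub op=0x13:5|rd=2:2|rs=1:2|pad=0:7 ⇒ 0x9c80 ⇒ little 80 9c

80 9C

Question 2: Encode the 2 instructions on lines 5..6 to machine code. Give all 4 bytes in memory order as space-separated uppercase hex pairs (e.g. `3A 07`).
00 0A FE D7

line 5 (dec): pack op=0x1:5|rd=1:2|pad=0:9 = 0x0a00; little→ 00 0a
line 6 (jnz): pack op=0x1a:5|imm=-2:11 = 0xd7fe; little→ fe d7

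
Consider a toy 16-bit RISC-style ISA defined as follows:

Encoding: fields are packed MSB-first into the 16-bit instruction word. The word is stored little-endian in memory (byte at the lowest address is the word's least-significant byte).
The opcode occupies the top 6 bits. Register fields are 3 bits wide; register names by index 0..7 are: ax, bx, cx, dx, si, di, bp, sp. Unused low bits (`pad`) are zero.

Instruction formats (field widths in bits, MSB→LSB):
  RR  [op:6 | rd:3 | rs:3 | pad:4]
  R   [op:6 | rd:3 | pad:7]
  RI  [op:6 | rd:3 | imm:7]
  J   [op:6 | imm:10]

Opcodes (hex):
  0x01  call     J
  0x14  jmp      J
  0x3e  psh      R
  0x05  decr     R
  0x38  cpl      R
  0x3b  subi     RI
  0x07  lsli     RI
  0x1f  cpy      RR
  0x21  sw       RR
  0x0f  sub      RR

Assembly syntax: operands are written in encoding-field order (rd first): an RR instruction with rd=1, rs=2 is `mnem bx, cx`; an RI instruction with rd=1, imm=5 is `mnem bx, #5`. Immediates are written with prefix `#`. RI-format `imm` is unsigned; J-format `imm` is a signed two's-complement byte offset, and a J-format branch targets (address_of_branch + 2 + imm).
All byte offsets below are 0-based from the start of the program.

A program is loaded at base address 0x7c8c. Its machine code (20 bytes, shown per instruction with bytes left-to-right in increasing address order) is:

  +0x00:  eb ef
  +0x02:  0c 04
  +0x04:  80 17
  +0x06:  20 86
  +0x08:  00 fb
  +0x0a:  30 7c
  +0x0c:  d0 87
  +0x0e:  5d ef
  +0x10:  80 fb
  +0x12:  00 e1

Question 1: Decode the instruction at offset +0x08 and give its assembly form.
off 0x08: read 00 fb as little → 0xfb00
  opcode bits[15:10]=0x3e: psh/R
  rd: (w>>7)&0x7=0x6 → bp

psh bp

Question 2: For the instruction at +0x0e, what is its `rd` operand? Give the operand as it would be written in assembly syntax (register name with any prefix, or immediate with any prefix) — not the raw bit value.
bp

+0x0e: 5d ef ⇒ word 0xef5d (little)
  op=0xef5d>>10=0x3b ⇒ subi (RI)
  [9:7] rd=6 = bp
  [6:0] imm=93 = #93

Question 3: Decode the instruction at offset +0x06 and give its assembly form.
sw si, cx

@+06  little-endian(20 86) = 0x8620
  opcode bits[15:10]=0x21: sw/RR
  [9:7] rd=4 = si
  [6:4] rs=2 = cx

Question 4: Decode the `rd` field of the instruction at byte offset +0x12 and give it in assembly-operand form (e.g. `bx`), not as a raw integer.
cx

+0x12: 00 e1 ⇒ word 0xe100 (little)
  opcode bits[15:10]=0x38: cpl/R
  rd@[9:7]=0x2 ⇒ cx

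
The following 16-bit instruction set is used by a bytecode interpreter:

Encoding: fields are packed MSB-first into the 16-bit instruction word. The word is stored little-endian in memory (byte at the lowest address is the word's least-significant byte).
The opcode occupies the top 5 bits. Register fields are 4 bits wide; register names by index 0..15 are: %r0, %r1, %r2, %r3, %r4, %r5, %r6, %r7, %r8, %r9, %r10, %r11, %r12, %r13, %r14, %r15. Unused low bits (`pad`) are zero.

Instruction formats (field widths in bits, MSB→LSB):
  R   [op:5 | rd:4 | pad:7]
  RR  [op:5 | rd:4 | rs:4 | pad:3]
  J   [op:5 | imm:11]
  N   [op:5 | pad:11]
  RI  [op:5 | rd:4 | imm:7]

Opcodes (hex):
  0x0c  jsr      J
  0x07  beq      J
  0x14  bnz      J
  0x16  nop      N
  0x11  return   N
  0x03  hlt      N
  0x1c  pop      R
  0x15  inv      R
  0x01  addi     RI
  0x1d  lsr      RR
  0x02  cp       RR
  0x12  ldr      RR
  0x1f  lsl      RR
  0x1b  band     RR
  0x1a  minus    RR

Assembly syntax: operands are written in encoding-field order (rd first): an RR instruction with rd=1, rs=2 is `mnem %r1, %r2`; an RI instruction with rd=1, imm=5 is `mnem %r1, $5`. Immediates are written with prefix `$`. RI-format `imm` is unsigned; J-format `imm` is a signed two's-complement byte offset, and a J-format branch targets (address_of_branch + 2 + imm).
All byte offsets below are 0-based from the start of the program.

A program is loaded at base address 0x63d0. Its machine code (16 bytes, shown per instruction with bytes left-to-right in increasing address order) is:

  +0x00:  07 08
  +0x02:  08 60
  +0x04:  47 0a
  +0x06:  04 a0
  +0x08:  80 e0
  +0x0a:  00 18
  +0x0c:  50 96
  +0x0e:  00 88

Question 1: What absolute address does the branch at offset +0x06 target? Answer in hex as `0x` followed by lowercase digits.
0x63dc

[06] 04 a0 → 0xa004
  top 5b → 0x14 → bnz [J]
  imm@[10:0]=0x4 ⇒ $4
  target = base 0x63d0 + off 0x06 + 2 + imm 4 = 0x63dc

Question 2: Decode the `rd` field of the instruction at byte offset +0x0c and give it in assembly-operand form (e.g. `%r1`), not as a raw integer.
[0c] 50 96 → 0x9650
  op=0x9650>>11=0x12 ⇒ ldr (RR)
  [10:7] rd=12 = %r12
  [6:3] rs=10 = %r10

%r12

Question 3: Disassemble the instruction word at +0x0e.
return

+0x0e: 00 88 ⇒ word 0x8800 (little)
  top 5b → 0x11 → return [N]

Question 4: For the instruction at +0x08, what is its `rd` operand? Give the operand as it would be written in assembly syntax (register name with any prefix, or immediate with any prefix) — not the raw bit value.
off 0x08: read 80 e0 as little → 0xe080
  op=0xe080>>11=0x1c ⇒ pop (R)
  rd: (w>>7)&0xf=0x1 → %r1

%r1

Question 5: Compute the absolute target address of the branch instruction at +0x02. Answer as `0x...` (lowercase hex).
0x63dc

[02] 08 60 → 0x6008
  top 5b → 0xc → jsr [J]
  imm@[10:0]=0x8 ⇒ $8
  target = base 0x63d0 + off 0x02 + 2 + imm 8 = 0x63dc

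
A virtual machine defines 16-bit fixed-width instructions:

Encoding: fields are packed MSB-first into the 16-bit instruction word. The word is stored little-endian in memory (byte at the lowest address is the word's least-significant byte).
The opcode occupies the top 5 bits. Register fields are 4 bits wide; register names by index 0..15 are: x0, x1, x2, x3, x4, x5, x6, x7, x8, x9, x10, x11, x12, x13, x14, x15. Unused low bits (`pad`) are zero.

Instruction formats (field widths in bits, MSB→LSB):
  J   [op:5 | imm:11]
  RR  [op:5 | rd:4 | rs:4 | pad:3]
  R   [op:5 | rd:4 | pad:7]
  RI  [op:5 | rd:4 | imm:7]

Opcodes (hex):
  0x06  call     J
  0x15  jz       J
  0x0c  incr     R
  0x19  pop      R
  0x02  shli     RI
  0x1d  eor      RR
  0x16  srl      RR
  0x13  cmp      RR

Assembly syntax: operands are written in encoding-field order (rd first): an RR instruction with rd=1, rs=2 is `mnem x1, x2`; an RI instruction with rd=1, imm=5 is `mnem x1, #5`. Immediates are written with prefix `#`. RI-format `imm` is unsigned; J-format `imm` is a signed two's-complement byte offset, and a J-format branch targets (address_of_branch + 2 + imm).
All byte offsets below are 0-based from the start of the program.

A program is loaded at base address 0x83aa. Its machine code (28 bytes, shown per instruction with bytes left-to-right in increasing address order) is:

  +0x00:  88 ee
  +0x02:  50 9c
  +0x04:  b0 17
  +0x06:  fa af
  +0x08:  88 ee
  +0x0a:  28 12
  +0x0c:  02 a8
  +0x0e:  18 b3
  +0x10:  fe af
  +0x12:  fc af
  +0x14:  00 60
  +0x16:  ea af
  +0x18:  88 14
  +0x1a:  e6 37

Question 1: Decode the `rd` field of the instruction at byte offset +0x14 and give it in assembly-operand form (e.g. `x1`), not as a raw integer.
@+14  little-endian(00 60) = 0x6000
  opcode bits[15:11]=0xc: incr/R
  rd@[10:7]=0x0 ⇒ x0

x0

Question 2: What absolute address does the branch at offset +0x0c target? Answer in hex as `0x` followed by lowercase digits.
0x83ba

[0c] 02 a8 → 0xa802
  opcode bits[15:11]=0x15: jz/J
  imm: (w>>0)&0x7ff=0x2 → #2
  target = base 0x83aa + off 0x0c + 2 + imm 2 = 0x83ba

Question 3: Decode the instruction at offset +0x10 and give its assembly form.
jz #-2

@+10  little-endian(fe af) = 0xaffe
  opcode bits[15:11]=0x15: jz/J
  imm: (w>>0)&0x7ff=0x7fe (s11→-2) → #-2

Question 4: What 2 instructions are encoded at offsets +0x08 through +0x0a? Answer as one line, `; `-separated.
eor x13, x1; shli x4, #40

@+08  little-endian(88 ee) = 0xee88
  top 5b → 0x1d → eor [RR]
  rd@[10:7]=0xd ⇒ x13
  rs@[6:3]=0x1 ⇒ x1
@+0a  little-endian(28 12) = 0x1228
  top 5b → 0x2 → shli [RI]
  rd@[10:7]=0x4 ⇒ x4
  imm@[6:0]=0x28 ⇒ #40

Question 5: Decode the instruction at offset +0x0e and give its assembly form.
srl x6, x3

@+0e  little-endian(18 b3) = 0xb318
  opcode bits[15:11]=0x16: srl/RR
  [10:7] rd=6 = x6
  [6:3] rs=3 = x3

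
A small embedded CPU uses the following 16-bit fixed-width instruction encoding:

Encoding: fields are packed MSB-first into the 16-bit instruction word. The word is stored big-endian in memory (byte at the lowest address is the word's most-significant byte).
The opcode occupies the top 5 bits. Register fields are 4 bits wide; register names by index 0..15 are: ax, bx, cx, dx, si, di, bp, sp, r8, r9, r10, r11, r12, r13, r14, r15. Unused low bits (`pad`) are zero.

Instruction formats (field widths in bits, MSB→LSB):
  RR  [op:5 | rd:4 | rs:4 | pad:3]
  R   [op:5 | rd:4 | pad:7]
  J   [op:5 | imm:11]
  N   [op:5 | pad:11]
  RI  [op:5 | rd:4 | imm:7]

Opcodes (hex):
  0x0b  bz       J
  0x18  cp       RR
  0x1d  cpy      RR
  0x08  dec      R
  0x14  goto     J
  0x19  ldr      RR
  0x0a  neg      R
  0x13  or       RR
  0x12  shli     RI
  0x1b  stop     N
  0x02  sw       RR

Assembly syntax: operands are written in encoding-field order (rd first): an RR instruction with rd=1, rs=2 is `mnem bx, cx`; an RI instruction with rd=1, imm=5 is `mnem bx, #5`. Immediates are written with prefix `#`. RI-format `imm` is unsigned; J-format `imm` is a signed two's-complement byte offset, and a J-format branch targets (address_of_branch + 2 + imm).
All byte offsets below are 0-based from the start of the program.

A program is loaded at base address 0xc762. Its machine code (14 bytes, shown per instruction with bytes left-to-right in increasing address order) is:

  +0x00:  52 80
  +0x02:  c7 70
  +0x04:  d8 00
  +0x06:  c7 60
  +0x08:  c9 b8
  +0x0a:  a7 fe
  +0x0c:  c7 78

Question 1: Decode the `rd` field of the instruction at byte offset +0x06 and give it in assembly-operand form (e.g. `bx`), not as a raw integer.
r14

@+06  big-endian(c7 60) = 0xc760
  opcode bits[15:11]=0x18: cp/RR
  rd@[10:7]=0xe ⇒ r14
  rs@[6:3]=0xc ⇒ r12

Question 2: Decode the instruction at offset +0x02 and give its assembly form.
cp r14, r14

off 0x02: read c7 70 as big → 0xc770
  op=0xc770>>11=0x18 ⇒ cp (RR)
  rd: (w>>7)&0xf=0xe → r14
  rs: (w>>3)&0xf=0xe → r14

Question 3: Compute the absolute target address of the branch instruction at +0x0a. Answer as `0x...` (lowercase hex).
0xc76c

+0x0a: a7 fe ⇒ word 0xa7fe (big)
  top 5b → 0x14 → goto [J]
  imm@[10:0]=0x7fe (s11→-2) ⇒ #-2
  target = base 0xc762 + off 0x0a + 2 + imm -2 = 0xc76c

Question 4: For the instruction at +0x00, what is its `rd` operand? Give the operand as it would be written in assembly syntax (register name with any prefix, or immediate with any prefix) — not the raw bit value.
di

[00] 52 80 → 0x5280
  top 5b → 0xa → neg [R]
  rd@[10:7]=0x5 ⇒ di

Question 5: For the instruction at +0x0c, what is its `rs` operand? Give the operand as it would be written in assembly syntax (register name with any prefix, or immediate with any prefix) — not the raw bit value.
off 0x0c: read c7 78 as big → 0xc778
  opcode bits[15:11]=0x18: cp/RR
  [10:7] rd=14 = r14
  [6:3] rs=15 = r15

r15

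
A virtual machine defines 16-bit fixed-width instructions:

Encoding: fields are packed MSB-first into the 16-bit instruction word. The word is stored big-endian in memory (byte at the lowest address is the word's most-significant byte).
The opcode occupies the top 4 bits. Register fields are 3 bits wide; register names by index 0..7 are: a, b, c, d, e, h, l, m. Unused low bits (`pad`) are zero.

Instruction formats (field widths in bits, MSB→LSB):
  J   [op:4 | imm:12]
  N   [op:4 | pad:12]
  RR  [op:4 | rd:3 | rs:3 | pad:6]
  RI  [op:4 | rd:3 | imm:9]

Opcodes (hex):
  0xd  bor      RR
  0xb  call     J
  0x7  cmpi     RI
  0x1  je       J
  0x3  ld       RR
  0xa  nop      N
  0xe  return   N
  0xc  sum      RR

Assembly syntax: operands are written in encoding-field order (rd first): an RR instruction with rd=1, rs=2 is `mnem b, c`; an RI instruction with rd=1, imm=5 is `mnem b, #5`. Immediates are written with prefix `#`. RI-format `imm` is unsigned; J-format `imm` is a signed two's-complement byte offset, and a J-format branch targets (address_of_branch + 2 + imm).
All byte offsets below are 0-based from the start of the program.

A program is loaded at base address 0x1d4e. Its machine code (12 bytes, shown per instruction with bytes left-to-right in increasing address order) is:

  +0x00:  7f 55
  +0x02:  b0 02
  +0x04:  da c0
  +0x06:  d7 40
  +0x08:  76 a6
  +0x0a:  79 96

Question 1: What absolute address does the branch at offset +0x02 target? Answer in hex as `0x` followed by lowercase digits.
off 0x02: read b0 02 as big → 0xb002
  op=0xb002>>12=0xb ⇒ call (J)
  [11:0] imm=2 = #2
  target = base 0x1d4e + off 0x02 + 2 + imm 2 = 0x1d54

0x1d54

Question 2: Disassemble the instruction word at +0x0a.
cmpi e, #406

@+0a  big-endian(79 96) = 0x7996
  opcode bits[15:12]=0x7: cmpi/RI
  [11:9] rd=4 = e
  [8:0] imm=406 = #406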